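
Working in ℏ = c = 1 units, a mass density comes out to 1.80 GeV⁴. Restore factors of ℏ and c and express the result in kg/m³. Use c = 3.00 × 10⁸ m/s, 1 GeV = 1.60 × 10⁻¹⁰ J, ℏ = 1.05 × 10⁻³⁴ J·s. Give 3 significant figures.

4.19 × 10²⁰ kg/m³

Mass density is [E]/(c²[L]³) = [E]⁴/(ℏ³c⁵).
1 GeV⁴ → 1/(ℏ³c⁵) × (1 GeV in J)⁴ = 2.33 × 10²⁰ kg/m³.
Result: 1.80 × 2.33 × 10²⁰ = 4.19 × 10²⁰ kg/m³.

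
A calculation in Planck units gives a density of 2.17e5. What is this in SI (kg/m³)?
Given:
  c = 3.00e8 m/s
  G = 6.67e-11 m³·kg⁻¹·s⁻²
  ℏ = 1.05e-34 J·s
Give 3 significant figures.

One Planck density: ρ_P = c⁵/(ℏG²) = 5.20e96 kg/m³.
2.17e5 × 5.20e96 kg/m³ = 1.13e102 kg/m³

1.13e102 kg/m³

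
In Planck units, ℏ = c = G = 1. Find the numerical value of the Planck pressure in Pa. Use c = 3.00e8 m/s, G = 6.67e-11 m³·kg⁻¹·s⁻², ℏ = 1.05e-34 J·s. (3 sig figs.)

4.68e113 Pa

Dimensional analysis gives p_P = c⁷/(ℏG²).
  = 2.19e59 / 4.67e-55
  = 4.68e113 Pa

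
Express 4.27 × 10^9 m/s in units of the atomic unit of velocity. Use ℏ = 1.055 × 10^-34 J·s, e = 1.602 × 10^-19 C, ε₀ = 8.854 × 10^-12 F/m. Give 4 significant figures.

1.953 × 10^3

atomic unit of velocity: v_au = e²/(4πε₀ℏ) = 2.186 × 10^6 m/s.
4.27 × 10^9 / 2.186 × 10^6 = 1.953 × 10^3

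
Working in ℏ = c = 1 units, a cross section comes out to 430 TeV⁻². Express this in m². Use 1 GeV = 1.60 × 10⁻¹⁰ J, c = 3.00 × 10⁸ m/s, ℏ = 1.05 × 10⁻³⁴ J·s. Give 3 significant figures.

1.67 × 10⁻³⁵ m²

Area is [L]² = [E]⁻²·(ℏc)²; restore (ℏc)².
1 GeV⁻² → (ℏc)² × (1 GeV in J)⁻² = 3.88 × 10⁻³² m².
Convert the energy scale: 430 TeV⁻² = 4.30 × 10⁻⁴ GeV⁻².
Result: 4.30 × 10⁻⁴ × 3.88 × 10⁻³² = 1.67 × 10⁻³⁵ m².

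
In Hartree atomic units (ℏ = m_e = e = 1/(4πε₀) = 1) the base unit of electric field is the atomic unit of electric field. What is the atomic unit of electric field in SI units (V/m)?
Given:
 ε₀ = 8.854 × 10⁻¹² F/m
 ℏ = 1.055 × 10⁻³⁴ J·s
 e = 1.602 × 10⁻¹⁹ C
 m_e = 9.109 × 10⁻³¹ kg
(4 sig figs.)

E_au = E_h/(e a₀) = m_e²e⁵/((4πε₀)³ℏ⁴)
E_h = 4.354 × 10⁻¹⁸ J
a₀ = 5.297 × 10⁻¹¹ m
E_h/(e·a₀) = 5.131 × 10¹¹ V/m

5.131 × 10¹¹ V/m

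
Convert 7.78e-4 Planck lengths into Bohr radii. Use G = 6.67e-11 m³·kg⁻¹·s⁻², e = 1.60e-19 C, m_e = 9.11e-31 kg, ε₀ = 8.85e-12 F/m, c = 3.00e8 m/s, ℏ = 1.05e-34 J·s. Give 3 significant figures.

2.38e-28

Planck length: ℓ_P = √(ℏG/c³) = 1.61e-35 m
Bohr radius: a₀ = 4πε₀ℏ²/(m_e e²) = 5.26e-11 m
7.78e-4 × 1.61e-35 / 5.26e-11 = 2.38e-28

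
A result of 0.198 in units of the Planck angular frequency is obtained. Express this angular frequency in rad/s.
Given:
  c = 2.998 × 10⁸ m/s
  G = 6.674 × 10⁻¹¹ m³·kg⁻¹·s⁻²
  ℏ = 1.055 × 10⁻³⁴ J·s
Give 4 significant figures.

3.672 × 10⁴² rad/s

One Planck angular frequency: ω_P = √(c⁵/(ℏG)) = 1.855 × 10⁴³ rad/s.
0.198 × 1.855 × 10⁴³ rad/s = 3.672 × 10⁴² rad/s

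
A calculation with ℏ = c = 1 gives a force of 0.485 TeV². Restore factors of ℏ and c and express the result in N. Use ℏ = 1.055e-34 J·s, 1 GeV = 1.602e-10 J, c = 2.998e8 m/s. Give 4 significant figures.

Force is [E]/[L] = [E]²/(ℏc); restore (ℏc)⁻¹.
1 GeV² → 1/(ℏc) × (1 GeV in J)² = 8.114e5 N.
Convert the energy scale: 0.485 TeV² = 4.85e5 GeV².
Result: 4.85e5 × 8.114e5 = 3.935e11 N.

3.935e11 N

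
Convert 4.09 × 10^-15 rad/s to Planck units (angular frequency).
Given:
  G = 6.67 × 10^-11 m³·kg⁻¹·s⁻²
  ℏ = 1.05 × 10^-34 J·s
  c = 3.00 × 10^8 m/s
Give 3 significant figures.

Planck angular frequency: ω_P = √(c⁵/(ℏG)) = 1.86 × 10^43 rad/s.
4.09 × 10^-15 / 1.86 × 10^43 = 2.20 × 10^-58

2.20 × 10^-58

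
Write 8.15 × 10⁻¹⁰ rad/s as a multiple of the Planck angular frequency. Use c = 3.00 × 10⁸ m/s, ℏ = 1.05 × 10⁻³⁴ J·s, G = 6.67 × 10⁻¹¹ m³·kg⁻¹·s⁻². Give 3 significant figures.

4.38 × 10⁻⁵³

Planck angular frequency: ω_P = √(c⁵/(ℏG)) = 1.86 × 10⁴³ rad/s.
8.15 × 10⁻¹⁰ / 1.86 × 10⁴³ = 4.38 × 10⁻⁵³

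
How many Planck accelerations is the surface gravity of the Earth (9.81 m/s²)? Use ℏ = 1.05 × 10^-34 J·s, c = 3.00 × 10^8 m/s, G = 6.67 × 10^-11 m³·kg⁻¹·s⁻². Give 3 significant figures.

Planck acceleration: a_P = √(c⁷/(ℏG)) = 5.59 × 10^51 m/s².
9.81 / 5.59 × 10^51 = 1.76 × 10^-51

1.76 × 10^-51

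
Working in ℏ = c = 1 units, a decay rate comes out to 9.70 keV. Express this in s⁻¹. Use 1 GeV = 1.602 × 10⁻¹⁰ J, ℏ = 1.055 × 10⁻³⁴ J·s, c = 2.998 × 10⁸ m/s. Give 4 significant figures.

A rate is [E]/ℏ; divide by ℏ.
1 GeV → 1/ℏ × (1 GeV in J) = 1.518 × 10²⁴ s⁻¹.
Convert the energy scale: 9.70 keV = 9.70 × 10⁻⁶ GeV.
Result: 9.70 × 10⁻⁶ × 1.518 × 10²⁴ = 1.473 × 10¹⁹ s⁻¹.

1.473 × 10¹⁹ s⁻¹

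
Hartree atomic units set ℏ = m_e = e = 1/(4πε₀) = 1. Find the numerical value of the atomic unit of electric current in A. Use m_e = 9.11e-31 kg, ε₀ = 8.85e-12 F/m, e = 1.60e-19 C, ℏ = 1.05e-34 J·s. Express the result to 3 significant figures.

From ℏ = m_e = e = 1/(4πε₀) = 1 the current scale is I_au = e E_h/ℏ = m_e e⁵/((4πε₀)²ℏ³).
E_h = 4.38e-18 J
e·E_h/ℏ = 6.67e-3 A

6.67e-3 A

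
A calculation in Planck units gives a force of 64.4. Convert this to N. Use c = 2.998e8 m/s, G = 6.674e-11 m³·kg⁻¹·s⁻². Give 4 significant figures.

7.795e45 N

One Planck force: F_P = c⁴/G = 1.210e44 N.
64.4 × 1.210e44 N = 7.795e45 N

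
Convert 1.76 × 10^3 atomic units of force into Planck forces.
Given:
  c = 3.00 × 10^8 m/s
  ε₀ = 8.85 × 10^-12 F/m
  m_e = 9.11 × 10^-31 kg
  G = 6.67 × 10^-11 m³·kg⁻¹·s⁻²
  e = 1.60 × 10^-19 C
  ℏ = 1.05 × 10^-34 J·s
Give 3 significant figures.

1.21 × 10^-48

atomic unit of force: F_au = E_h/a₀ = m_e²e⁶/((4πε₀)³ℏ⁴) = 8.33 × 10^-8 N
Planck force: F_P = c⁴/G = 1.21 × 10^44 N
1.76 × 10^3 × 8.33 × 10^-8 / 1.21 × 10^44 = 1.21 × 10^-48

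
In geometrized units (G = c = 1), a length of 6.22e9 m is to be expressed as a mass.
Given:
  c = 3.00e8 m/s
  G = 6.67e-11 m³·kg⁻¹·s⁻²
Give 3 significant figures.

8.39e36 kg

Length → mass via c²/G.
6.22e9 m × (c²/G) = 8.39e36 kg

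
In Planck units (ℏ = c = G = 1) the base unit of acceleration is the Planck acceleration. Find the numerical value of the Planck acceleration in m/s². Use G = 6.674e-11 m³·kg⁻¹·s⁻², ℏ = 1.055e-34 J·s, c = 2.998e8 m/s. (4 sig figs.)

a_P = √(c⁷/(ℏG))
  = √(3.092e103)
  = 5.560e51 m/s²

5.560e51 m/s²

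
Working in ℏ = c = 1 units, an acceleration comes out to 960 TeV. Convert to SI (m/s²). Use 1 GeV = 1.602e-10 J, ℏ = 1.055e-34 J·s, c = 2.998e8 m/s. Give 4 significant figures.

4.370e38 m/s²

Acceleration is [L]/[T]² = c·[E]/ℏ.
1 GeV → c/ℏ × (1 GeV in J) = 4.552e32 m/s².
Convert the energy scale: 960 TeV = 9.60e5 GeV.
Result: 9.60e5 × 4.552e32 = 4.370e38 m/s².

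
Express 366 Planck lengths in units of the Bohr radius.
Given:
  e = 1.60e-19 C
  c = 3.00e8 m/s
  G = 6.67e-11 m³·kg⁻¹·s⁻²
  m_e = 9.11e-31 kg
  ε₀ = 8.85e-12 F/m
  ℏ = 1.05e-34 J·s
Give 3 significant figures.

Planck length: ℓ_P = √(ℏG/c³) = 1.61e-35 m
Bohr radius: a₀ = 4πε₀ℏ²/(m_e e²) = 5.26e-11 m
366 × 1.61e-35 / 5.26e-11 = 1.12e-22

1.12e-22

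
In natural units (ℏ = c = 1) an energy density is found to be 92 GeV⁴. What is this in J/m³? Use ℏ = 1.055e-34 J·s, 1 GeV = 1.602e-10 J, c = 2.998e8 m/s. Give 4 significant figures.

1.915e39 J/m³

[E]/[L]³ = [E]⁴/(ℏc)³; restore (ℏc)⁻³.
1 GeV⁴ → 1/(ℏc)³ × (1 GeV in J)⁴ = 2.082e37 J/m³.
Result: 92 × 2.082e37 = 1.915e39 J/m³.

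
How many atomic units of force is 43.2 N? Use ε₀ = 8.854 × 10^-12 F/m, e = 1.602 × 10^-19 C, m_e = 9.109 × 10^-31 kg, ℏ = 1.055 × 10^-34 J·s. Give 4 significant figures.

atomic unit of force: F_au = E_h/a₀ = m_e²e⁶/((4πε₀)³ℏ⁴) = 8.220 × 10^-8 N.
43.2 / 8.220 × 10^-8 = 5.256 × 10^8

5.256 × 10^8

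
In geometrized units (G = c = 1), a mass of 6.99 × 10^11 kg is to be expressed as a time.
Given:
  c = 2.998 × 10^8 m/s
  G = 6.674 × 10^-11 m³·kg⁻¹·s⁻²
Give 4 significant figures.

1.731 × 10^-24 s

Mass → time via G/c³.
6.99 × 10^11 kg × (G/c³) = 1.731 × 10^-24 s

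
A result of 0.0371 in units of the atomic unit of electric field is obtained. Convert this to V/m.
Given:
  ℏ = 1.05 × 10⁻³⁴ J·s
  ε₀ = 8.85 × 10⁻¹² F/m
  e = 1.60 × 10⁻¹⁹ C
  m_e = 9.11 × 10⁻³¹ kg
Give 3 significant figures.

One atomic unit of electric field: E_au = E_h/(e a₀) = m_e²e⁵/((4πε₀)³ℏ⁴) = 5.20 × 10¹¹ V/m.
0.0371 × 5.20 × 10¹¹ V/m = 1.93 × 10¹⁰ V/m

1.93 × 10¹⁰ V/m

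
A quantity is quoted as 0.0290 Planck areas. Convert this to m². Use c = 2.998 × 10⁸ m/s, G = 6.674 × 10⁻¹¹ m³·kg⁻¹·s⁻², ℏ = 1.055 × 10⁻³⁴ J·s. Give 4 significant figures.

One Planck area: A_P = ℏG/c³ = 2.613 × 10⁻⁷⁰ m².
0.0290 × 2.613 × 10⁻⁷⁰ m² = 7.578 × 10⁻⁷² m²

7.578 × 10⁻⁷² m²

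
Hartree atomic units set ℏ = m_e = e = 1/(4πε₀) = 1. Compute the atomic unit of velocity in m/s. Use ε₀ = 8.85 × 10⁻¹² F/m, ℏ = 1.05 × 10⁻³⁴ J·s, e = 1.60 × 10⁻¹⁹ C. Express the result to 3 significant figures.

Dimensional analysis gives v_au = e²/(4πε₀ℏ).
  = 2.56 × 10⁻³⁸ / 1.17 × 10⁻⁴⁴
  = 2.19 × 10⁶ m/s

2.19 × 10⁶ m/s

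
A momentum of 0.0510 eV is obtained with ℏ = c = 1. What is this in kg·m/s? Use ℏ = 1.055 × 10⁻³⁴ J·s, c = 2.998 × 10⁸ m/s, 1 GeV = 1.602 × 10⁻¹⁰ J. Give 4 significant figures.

Momentum is [E]/c; divide by c.
1 GeV → 1/c × (1 GeV in J) = 5.344 × 10⁻¹⁹ kg·m/s.
Convert the energy scale: 0.0510 eV = 5.10 × 10⁻¹¹ GeV.
Result: 5.10 × 10⁻¹¹ × 5.344 × 10⁻¹⁹ = 2.725 × 10⁻²⁹ kg·m/s.

2.725 × 10⁻²⁹ kg·m/s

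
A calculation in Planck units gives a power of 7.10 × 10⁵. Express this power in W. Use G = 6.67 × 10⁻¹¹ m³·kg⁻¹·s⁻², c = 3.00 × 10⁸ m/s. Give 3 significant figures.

One Planck power: P_P = c⁵/G = 3.64 × 10⁵² W.
7.10 × 10⁵ × 3.64 × 10⁵² W = 2.59 × 10⁵⁸ W

2.59 × 10⁵⁸ W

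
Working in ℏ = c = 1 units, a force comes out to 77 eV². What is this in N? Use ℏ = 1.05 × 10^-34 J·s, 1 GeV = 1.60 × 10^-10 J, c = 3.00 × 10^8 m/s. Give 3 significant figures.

6.26 × 10^-11 N

Force is [E]/[L] = [E]²/(ℏc); restore (ℏc)⁻¹.
1 GeV² → 1/(ℏc) × (1 GeV in J)² = 8.13 × 10^5 N.
Convert the energy scale: 77 eV² = 7.70 × 10^-17 GeV².
Result: 7.70 × 10^-17 × 8.13 × 10^5 = 6.26 × 10^-11 N.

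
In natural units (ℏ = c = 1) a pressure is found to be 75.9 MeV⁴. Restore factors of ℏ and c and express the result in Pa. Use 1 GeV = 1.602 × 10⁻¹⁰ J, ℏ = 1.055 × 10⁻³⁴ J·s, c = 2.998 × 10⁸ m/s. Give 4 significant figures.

1.580 × 10²⁷ Pa

Pressure is [E]/[L]³ = [E]⁴/(ℏc)³.
1 GeV⁴ → 1/(ℏc)³ × (1 GeV in J)⁴ = 2.082 × 10³⁷ Pa.
Convert the energy scale: 75.9 MeV⁴ = 7.59 × 10⁻¹¹ GeV⁴.
Result: 7.59 × 10⁻¹¹ × 2.082 × 10³⁷ = 1.580 × 10²⁷ Pa.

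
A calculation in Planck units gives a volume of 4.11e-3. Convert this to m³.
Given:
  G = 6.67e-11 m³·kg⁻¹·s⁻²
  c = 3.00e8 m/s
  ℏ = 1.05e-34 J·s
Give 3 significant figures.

One Planck volume: V_P = (ℏG/c³)^(3/2) = 4.18e-105 m³.
4.11e-3 × 4.18e-105 m³ = 1.72e-107 m³

1.72e-107 m³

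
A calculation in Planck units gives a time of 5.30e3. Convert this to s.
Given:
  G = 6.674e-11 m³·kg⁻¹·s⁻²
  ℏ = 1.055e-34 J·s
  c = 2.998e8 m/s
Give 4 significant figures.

One Planck time: t_P = √(ℏG/c⁵) = 5.392e-44 s.
5.30e3 × 5.392e-44 s = 2.858e-40 s

2.858e-40 s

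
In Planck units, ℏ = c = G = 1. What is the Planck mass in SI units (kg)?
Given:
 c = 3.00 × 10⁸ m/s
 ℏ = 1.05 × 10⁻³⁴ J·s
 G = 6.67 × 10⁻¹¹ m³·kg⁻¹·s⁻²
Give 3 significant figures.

2.17 × 10⁻⁸ kg

Dimensional analysis gives m_P = √(ℏc/G).
  = √(4.72 × 10⁻¹⁶)
  = 2.17 × 10⁻⁸ kg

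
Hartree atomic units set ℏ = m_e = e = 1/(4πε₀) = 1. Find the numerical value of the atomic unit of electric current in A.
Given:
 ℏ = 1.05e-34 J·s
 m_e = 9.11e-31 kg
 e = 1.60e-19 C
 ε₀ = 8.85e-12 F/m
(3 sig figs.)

Dimensional analysis gives I_au = e E_h/ℏ = m_e e⁵/((4πε₀)²ℏ³).
E_h = 4.38e-18 J
e·E_h/ℏ = 6.67e-3 A

6.67e-3 A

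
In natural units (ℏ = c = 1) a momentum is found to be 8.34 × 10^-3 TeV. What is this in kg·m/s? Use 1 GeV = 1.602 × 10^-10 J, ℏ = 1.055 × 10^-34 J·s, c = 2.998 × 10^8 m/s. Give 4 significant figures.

4.457 × 10^-18 kg·m/s

Momentum is [E]/c; divide by c.
1 GeV → 1/c × (1 GeV in J) = 5.344 × 10^-19 kg·m/s.
Convert the energy scale: 8.34 × 10^-3 TeV = 8.34 GeV.
Result: 8.34 × 5.344 × 10^-19 = 4.457 × 10^-18 kg·m/s.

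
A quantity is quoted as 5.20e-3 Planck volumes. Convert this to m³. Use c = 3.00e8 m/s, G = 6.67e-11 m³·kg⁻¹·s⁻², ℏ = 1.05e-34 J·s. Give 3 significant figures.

2.17e-107 m³

One Planck volume: V_P = (ℏG/c³)^(3/2) = 4.18e-105 m³.
5.20e-3 × 4.18e-105 m³ = 2.17e-107 m³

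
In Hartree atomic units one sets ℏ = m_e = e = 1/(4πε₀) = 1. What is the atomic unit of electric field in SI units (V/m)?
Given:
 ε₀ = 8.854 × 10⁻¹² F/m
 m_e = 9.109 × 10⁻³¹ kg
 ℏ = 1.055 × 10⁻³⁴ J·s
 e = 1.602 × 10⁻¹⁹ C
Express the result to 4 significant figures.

5.131 × 10¹¹ V/m

E_au = E_h/(e a₀) = m_e²e⁵/((4πε₀)³ℏ⁴)
E_h = 4.354 × 10⁻¹⁸ J
a₀ = 5.297 × 10⁻¹¹ m
E_h/(e·a₀) = 5.131 × 10¹¹ V/m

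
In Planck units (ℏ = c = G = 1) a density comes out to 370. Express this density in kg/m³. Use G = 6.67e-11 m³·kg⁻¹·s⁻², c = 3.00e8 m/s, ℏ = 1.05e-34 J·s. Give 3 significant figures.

One Planck density: ρ_P = c⁵/(ℏG²) = 5.20e96 kg/m³.
370 × 5.20e96 kg/m³ = 1.92e99 kg/m³

1.92e99 kg/m³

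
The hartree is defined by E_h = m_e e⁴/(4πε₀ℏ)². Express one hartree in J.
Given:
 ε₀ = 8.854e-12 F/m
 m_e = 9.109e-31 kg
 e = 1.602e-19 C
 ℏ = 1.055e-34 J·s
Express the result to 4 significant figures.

E_h = m_e e⁴/(4πε₀ℏ)²
  = 6.000e-106 / 1.378e-88
  = 4.354e-18 J

4.354e-18 J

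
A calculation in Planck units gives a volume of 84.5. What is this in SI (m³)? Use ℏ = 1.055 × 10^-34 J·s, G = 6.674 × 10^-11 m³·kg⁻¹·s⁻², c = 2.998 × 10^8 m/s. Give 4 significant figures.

One Planck volume: V_P = (ℏG/c³)^(3/2) = 4.224 × 10^-105 m³.
84.5 × 4.224 × 10^-105 m³ = 3.569 × 10^-103 m³

3.569 × 10^-103 m³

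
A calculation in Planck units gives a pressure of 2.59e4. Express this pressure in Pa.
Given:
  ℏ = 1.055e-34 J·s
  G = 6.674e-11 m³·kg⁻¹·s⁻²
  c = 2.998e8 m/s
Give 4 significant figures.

1.200e118 Pa

One Planck pressure: p_P = c⁷/(ℏG²) = 4.632e113 Pa.
2.59e4 × 4.632e113 Pa = 1.200e118 Pa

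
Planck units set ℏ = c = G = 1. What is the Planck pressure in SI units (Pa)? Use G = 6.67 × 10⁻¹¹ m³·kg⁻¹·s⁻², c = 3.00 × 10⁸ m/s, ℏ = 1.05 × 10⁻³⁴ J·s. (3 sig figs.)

4.68 × 10¹¹³ Pa

From ℏ = c = G = 1 the pressure scale is p_P = c⁷/(ℏG²).
  = 2.19 × 10⁵⁹ / 4.67 × 10⁻⁵⁵
  = 4.68 × 10¹¹³ Pa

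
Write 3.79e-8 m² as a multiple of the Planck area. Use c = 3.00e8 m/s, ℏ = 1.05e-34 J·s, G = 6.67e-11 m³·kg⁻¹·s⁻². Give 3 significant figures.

Planck area: A_P = ℏG/c³ = 2.59e-70 m².
3.79e-8 / 2.59e-70 = 1.46e62

1.46e62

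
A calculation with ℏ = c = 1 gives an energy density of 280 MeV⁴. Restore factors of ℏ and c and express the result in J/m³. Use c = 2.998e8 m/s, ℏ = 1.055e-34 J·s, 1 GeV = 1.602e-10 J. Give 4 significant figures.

5.828e27 J/m³

[E]/[L]³ = [E]⁴/(ℏc)³; restore (ℏc)⁻³.
1 GeV⁴ → 1/(ℏc)³ × (1 GeV in J)⁴ = 2.082e37 J/m³.
Convert the energy scale: 280 MeV⁴ = 2.80e-10 GeV⁴.
Result: 2.80e-10 × 2.082e37 = 5.828e27 J/m³.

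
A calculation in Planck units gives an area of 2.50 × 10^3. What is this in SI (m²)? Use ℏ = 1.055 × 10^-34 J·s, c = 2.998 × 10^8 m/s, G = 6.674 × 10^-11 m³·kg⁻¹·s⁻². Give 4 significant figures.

One Planck area: A_P = ℏG/c³ = 2.613 × 10^-70 m².
2.50 × 10^3 × 2.613 × 10^-70 m² = 6.533 × 10^-67 m²

6.533 × 10^-67 m²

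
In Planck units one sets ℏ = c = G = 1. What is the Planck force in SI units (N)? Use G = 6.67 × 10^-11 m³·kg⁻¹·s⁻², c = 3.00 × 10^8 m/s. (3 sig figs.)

1.21 × 10^44 N

F_P = c⁴/G
  = 8.10 × 10^33 / 6.67 × 10^-11
  = 1.21 × 10^44 N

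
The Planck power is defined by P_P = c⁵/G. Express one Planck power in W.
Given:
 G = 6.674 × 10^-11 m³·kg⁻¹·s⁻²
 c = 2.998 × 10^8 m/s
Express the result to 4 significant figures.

3.629 × 10^52 W

P_P = c⁵/G
  = 2.422 × 10^42 / 6.674 × 10^-11
  = 3.629 × 10^52 W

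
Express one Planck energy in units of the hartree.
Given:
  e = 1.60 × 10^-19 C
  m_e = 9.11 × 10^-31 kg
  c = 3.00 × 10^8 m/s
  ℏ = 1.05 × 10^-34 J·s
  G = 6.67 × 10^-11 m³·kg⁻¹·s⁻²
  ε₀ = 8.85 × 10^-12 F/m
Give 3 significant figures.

4.47 × 10^26

Planck energy: E_P = √(ℏc⁵/G) = 1.96 × 10^9 J
hartree: E_h = m_e e⁴/(4πε₀ℏ)² = 4.38 × 10^-18 J
ratio = 1.96 × 10^9 / 4.38 × 10^-18 = 4.47 × 10^26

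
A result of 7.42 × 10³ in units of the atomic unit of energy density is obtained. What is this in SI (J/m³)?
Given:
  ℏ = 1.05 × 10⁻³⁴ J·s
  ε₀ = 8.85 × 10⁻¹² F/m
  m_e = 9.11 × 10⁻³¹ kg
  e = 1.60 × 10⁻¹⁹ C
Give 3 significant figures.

2.24 × 10¹⁷ J/m³

One atomic unit of energy density: u_au = E_h/a₀³ = m_e⁴e¹⁰/((4πε₀)⁵ℏ⁸) = 3.01 × 10¹³ J/m³.
7.42 × 10³ × 3.01 × 10¹³ J/m³ = 2.24 × 10¹⁷ J/m³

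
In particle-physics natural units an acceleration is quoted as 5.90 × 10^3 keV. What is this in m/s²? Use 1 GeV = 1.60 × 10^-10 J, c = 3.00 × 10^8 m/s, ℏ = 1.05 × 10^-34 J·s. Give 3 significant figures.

2.70 × 10^30 m/s²

Acceleration is [L]/[T]² = c·[E]/ℏ.
1 GeV → c/ℏ × (1 GeV in J) = 4.57 × 10^32 m/s².
Convert the energy scale: 5.90 × 10^3 keV = 5.90 × 10^-3 GeV.
Result: 5.90 × 10^-3 × 4.57 × 10^32 = 2.70 × 10^30 m/s².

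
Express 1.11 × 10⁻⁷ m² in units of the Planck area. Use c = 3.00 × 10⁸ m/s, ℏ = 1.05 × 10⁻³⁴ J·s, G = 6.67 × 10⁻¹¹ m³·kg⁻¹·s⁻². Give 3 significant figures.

4.28 × 10⁶²

Planck area: A_P = ℏG/c³ = 2.59 × 10⁻⁷⁰ m².
1.11 × 10⁻⁷ / 2.59 × 10⁻⁷⁰ = 4.28 × 10⁶²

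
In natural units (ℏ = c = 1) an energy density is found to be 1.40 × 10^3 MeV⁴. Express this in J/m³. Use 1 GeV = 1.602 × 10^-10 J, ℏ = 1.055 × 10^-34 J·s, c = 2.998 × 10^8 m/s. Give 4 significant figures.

[E]/[L]³ = [E]⁴/(ℏc)³; restore (ℏc)⁻³.
1 GeV⁴ → 1/(ℏc)³ × (1 GeV in J)⁴ = 2.082 × 10^37 J/m³.
Convert the energy scale: 1.40 × 10^3 MeV⁴ = 1.40 × 10^-9 GeV⁴.
Result: 1.40 × 10^-9 × 2.082 × 10^37 = 2.914 × 10^28 J/m³.

2.914 × 10^28 J/m³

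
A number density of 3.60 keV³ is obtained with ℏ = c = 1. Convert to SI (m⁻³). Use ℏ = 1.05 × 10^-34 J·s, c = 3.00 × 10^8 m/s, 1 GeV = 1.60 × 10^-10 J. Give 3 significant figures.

Number density is [L]⁻³ = [E]³/(ℏc)³.
1 GeV³ → 1/(ℏc)³ × (1 GeV in J)³ = 1.31 × 10^47 m⁻³.
Convert the energy scale: 3.60 keV³ = 3.60 × 10^-18 GeV³.
Result: 3.60 × 10^-18 × 1.31 × 10^47 = 4.72 × 10^29 m⁻³.

4.72 × 10^29 m⁻³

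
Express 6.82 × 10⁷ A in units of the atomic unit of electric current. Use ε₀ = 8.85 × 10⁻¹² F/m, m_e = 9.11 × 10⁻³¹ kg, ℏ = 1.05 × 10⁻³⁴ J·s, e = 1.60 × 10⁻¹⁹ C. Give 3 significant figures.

atomic unit of electric current: I_au = e E_h/ℏ = m_e e⁵/((4πε₀)²ℏ³) = 6.67 × 10⁻³ A.
6.82 × 10⁷ / 6.67 × 10⁻³ = 1.02 × 10¹⁰

1.02 × 10¹⁰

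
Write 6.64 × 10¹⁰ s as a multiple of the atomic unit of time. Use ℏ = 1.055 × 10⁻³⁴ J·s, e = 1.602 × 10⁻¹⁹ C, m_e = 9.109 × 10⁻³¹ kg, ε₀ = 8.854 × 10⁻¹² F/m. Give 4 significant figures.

atomic unit of time: τ_au = (4πε₀)²ℏ³/(m_e e⁴) = 2.423 × 10⁻¹⁷ s.
6.64 × 10¹⁰ / 2.423 × 10⁻¹⁷ = 2.741 × 10²⁷

2.741 × 10²⁷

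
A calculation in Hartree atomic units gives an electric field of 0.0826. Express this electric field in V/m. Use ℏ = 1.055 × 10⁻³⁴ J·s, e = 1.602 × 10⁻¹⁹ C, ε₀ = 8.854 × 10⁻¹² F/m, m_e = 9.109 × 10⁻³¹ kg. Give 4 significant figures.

One atomic unit of electric field: E_au = E_h/(e a₀) = m_e²e⁵/((4πε₀)³ℏ⁴) = 5.131 × 10¹¹ V/m.
0.0826 × 5.131 × 10¹¹ V/m = 4.238 × 10¹⁰ V/m

4.238 × 10¹⁰ V/m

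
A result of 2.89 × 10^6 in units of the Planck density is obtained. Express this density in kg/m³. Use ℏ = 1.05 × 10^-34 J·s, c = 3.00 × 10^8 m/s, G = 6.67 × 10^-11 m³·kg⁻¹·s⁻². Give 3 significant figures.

1.50 × 10^103 kg/m³

One Planck density: ρ_P = c⁵/(ℏG²) = 5.20 × 10^96 kg/m³.
2.89 × 10^6 × 5.20 × 10^96 kg/m³ = 1.50 × 10^103 kg/m³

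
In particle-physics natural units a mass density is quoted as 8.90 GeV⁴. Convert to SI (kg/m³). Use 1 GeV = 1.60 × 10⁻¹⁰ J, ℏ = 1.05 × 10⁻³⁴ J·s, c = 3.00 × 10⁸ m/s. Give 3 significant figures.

2.07 × 10²¹ kg/m³

Mass density is [E]/(c²[L]³) = [E]⁴/(ℏ³c⁵).
1 GeV⁴ → 1/(ℏ³c⁵) × (1 GeV in J)⁴ = 2.33 × 10²⁰ kg/m³.
Result: 8.90 × 2.33 × 10²⁰ = 2.07 × 10²¹ kg/m³.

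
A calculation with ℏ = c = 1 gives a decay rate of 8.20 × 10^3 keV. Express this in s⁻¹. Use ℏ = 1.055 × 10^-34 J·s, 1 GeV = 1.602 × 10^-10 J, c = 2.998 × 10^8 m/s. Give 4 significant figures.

1.245 × 10^22 s⁻¹

A rate is [E]/ℏ; divide by ℏ.
1 GeV → 1/ℏ × (1 GeV in J) = 1.518 × 10^24 s⁻¹.
Convert the energy scale: 8.20 × 10^3 keV = 8.20 × 10^-3 GeV.
Result: 8.20 × 10^-3 × 1.518 × 10^24 = 1.245 × 10^22 s⁻¹.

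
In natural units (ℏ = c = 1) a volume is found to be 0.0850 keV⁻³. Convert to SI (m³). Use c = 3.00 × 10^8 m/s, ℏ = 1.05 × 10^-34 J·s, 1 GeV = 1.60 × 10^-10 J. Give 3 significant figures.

6.49 × 10^-31 m³

Volume is [L]³ = [E]⁻³·(ℏc)³.
1 GeV⁻³ → (ℏc)³ × (1 GeV in J)⁻³ = 7.63 × 10^-48 m³.
Convert the energy scale: 0.0850 keV⁻³ = 8.50 × 10^16 GeV⁻³.
Result: 8.50 × 10^16 × 7.63 × 10^-48 = 6.49 × 10^-31 m³.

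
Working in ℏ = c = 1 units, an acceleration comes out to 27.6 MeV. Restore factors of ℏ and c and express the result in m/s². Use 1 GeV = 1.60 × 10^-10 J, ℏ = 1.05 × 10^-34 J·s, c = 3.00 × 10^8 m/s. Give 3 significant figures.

1.26 × 10^31 m/s²

Acceleration is [L]/[T]² = c·[E]/ℏ.
1 GeV → c/ℏ × (1 GeV in J) = 4.57 × 10^32 m/s².
Convert the energy scale: 27.6 MeV = 0.0276 GeV.
Result: 0.0276 × 4.57 × 10^32 = 1.26 × 10^31 m/s².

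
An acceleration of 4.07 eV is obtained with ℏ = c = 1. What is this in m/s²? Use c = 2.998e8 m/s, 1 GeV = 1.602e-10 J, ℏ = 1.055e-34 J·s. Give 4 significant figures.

1.853e24 m/s²

Acceleration is [L]/[T]² = c·[E]/ℏ.
1 GeV → c/ℏ × (1 GeV in J) = 4.552e32 m/s².
Convert the energy scale: 4.07 eV = 4.07e-9 GeV.
Result: 4.07e-9 × 4.552e32 = 1.853e24 m/s².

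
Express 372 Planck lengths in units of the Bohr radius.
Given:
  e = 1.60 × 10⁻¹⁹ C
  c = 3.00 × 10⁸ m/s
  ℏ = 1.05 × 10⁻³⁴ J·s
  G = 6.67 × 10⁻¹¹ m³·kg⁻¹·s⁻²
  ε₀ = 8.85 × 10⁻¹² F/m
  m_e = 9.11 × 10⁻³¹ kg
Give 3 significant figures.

1.14 × 10⁻²²

Planck length: ℓ_P = √(ℏG/c³) = 1.61 × 10⁻³⁵ m
Bohr radius: a₀ = 4πε₀ℏ²/(m_e e²) = 5.26 × 10⁻¹¹ m
372 × 1.61 × 10⁻³⁵ / 5.26 × 10⁻¹¹ = 1.14 × 10⁻²²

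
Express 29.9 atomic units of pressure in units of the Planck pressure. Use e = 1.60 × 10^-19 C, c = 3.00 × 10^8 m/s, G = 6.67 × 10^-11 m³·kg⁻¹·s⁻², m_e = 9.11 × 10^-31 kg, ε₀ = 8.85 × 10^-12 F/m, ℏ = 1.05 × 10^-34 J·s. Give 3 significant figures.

atomic unit of pressure: P_au = E_h/a₀³ = m_e⁴e¹⁰/((4πε₀)⁵ℏ⁸) = 3.01 × 10^13 Pa
Planck pressure: p_P = c⁷/(ℏG²) = 4.68 × 10^113 Pa
29.9 × 3.01 × 10^13 / 4.68 × 10^113 = 1.92 × 10^-99

1.92 × 10^-99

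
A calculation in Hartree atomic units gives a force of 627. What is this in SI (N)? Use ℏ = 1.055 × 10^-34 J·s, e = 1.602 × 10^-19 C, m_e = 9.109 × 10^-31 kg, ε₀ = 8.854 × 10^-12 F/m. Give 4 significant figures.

5.154 × 10^-5 N

One atomic unit of force: F_au = E_h/a₀ = m_e²e⁶/((4πε₀)³ℏ⁴) = 8.220 × 10^-8 N.
627 × 8.220 × 10^-8 N = 5.154 × 10^-5 N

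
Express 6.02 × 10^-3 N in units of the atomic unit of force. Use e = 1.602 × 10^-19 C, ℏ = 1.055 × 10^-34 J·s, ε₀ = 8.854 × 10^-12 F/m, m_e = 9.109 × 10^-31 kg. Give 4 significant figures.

7.324 × 10^4

atomic unit of force: F_au = E_h/a₀ = m_e²e⁶/((4πε₀)³ℏ⁴) = 8.220 × 10^-8 N.
6.02 × 10^-3 / 8.220 × 10^-8 = 7.324 × 10^4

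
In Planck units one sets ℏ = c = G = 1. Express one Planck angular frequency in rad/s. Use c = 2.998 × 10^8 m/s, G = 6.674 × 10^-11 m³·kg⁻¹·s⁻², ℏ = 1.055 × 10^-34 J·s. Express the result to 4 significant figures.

ω_P = √(c⁵/(ℏG))
  = √(3.440 × 10^86)
  = 1.855 × 10^43 rad/s

1.855 × 10^43 rad/s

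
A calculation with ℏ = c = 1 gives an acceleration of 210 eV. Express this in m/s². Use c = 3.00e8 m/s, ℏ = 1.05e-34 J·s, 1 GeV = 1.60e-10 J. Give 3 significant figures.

Acceleration is [L]/[T]² = c·[E]/ℏ.
1 GeV → c/ℏ × (1 GeV in J) = 4.57e32 m/s².
Convert the energy scale: 210 eV = 2.10e-7 GeV.
Result: 2.10e-7 × 4.57e32 = 9.60e25 m/s².

9.60e25 m/s²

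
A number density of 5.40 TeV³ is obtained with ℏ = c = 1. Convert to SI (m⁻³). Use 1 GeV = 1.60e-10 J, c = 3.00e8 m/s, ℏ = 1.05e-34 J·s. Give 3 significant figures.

Number density is [L]⁻³ = [E]³/(ℏc)³.
1 GeV³ → 1/(ℏc)³ × (1 GeV in J)³ = 1.31e47 m⁻³.
Convert the energy scale: 5.40 TeV³ = 5.40e9 GeV³.
Result: 5.40e9 × 1.31e47 = 7.08e56 m⁻³.

7.08e56 m⁻³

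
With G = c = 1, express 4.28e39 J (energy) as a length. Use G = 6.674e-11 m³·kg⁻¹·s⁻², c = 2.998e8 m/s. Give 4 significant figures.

3.536e-5 m

Energy → length via G/c⁴.
4.28e39 J × (G/c⁴) = 3.536e-5 m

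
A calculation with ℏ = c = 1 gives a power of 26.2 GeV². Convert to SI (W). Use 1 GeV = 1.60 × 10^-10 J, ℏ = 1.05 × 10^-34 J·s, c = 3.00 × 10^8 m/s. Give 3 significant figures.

Power is [E]/[T] = [E]²/ℏ.
1 GeV² → 1/ℏ × (1 GeV in J)² = 2.44 × 10^14 W.
Result: 26.2 × 2.44 × 10^14 = 6.39 × 10^15 W.

6.39 × 10^15 W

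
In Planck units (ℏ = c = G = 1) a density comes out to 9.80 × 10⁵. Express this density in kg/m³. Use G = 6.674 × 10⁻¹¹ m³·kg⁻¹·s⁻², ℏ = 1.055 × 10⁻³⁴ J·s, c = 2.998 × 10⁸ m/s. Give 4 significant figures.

One Planck density: ρ_P = c⁵/(ℏG²) = 5.154 × 10⁹⁶ kg/m³.
9.80 × 10⁵ × 5.154 × 10⁹⁶ kg/m³ = 5.051 × 10¹⁰² kg/m³

5.051 × 10¹⁰² kg/m³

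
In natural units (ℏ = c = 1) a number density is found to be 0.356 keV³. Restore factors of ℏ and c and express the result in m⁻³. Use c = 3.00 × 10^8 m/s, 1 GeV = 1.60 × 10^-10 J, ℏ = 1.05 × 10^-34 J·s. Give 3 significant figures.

Number density is [L]⁻³ = [E]³/(ℏc)³.
1 GeV³ → 1/(ℏc)³ × (1 GeV in J)³ = 1.31 × 10^47 m⁻³.
Convert the energy scale: 0.356 keV³ = 3.56 × 10^-19 GeV³.
Result: 3.56 × 10^-19 × 1.31 × 10^47 = 4.67 × 10^28 m⁻³.

4.67 × 10^28 m⁻³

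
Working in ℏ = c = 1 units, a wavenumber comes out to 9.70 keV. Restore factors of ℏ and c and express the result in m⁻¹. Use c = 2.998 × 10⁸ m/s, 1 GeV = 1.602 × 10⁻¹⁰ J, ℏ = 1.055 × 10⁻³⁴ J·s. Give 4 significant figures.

Inverse length is [E]/(ℏc).
1 GeV → 1/(ℏc) × (1 GeV in J) = 5.065 × 10¹⁵ m⁻¹.
Convert the energy scale: 9.70 keV = 9.70 × 10⁻⁶ GeV.
Result: 9.70 × 10⁻⁶ × 5.065 × 10¹⁵ = 4.913 × 10¹⁰ m⁻¹.

4.913 × 10¹⁰ m⁻¹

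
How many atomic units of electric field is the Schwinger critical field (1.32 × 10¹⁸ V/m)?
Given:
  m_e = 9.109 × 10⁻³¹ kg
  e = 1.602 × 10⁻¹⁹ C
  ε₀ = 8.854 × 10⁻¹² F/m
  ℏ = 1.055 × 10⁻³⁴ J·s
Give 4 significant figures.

2.573 × 10⁶

atomic unit of electric field: E_au = E_h/(e a₀) = m_e²e⁵/((4πε₀)³ℏ⁴) = 5.131 × 10¹¹ V/m.
1.32 × 10¹⁸ / 5.131 × 10¹¹ = 2.573 × 10⁶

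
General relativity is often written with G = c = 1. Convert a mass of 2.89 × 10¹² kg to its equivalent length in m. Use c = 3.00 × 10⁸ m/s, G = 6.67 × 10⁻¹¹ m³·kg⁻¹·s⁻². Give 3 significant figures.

In G = c = 1 units mass has dimensions of length; the conversion factor is G/c².
2.89 × 10¹² kg × (G/c²) = 2.14 × 10⁻¹⁵ m

2.14 × 10⁻¹⁵ m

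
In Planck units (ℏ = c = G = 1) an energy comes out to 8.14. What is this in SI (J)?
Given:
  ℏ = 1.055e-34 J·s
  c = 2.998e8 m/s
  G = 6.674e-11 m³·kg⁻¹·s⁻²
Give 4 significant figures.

1.593e10 J

One Planck energy: E_P = √(ℏc⁵/G) = 1.957e9 J.
8.14 × 1.957e9 J = 1.593e10 J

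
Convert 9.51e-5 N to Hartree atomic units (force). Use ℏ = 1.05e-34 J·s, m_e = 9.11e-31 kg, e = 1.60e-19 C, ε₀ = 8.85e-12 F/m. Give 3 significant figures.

atomic unit of force: F_au = E_h/a₀ = m_e²e⁶/((4πε₀)³ℏ⁴) = 8.33e-8 N.
9.51e-5 / 8.33e-8 = 1.14e3

1.14e3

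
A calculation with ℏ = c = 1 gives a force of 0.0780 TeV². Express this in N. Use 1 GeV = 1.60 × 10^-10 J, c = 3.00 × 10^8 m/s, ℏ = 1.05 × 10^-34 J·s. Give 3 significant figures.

6.34 × 10^10 N

Force is [E]/[L] = [E]²/(ℏc); restore (ℏc)⁻¹.
1 GeV² → 1/(ℏc) × (1 GeV in J)² = 8.13 × 10^5 N.
Convert the energy scale: 0.0780 TeV² = 7.80 × 10^4 GeV².
Result: 7.80 × 10^4 × 8.13 × 10^5 = 6.34 × 10^10 N.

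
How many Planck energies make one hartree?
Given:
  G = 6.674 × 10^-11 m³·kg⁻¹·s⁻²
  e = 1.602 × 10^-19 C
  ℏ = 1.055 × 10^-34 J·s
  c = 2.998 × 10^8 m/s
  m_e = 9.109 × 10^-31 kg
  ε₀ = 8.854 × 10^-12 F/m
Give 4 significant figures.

hartree: E_h = m_e e⁴/(4πε₀ℏ)² = 4.354 × 10^-18 J
Planck energy: E_P = √(ℏc⁵/G) = 1.957 × 10^9 J
ratio = 4.354 × 10^-18 / 1.957 × 10^9 = 2.225 × 10^-27

2.225 × 10^-27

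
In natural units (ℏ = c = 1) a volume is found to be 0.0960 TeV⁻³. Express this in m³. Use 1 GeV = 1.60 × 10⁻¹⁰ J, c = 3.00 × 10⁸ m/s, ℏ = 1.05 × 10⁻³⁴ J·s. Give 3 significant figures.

7.33 × 10⁻⁵⁸ m³

Volume is [L]³ = [E]⁻³·(ℏc)³.
1 GeV⁻³ → (ℏc)³ × (1 GeV in J)⁻³ = 7.63 × 10⁻⁴⁸ m³.
Convert the energy scale: 0.0960 TeV⁻³ = 9.60 × 10⁻¹¹ GeV⁻³.
Result: 9.60 × 10⁻¹¹ × 7.63 × 10⁻⁴⁸ = 7.33 × 10⁻⁵⁸ m³.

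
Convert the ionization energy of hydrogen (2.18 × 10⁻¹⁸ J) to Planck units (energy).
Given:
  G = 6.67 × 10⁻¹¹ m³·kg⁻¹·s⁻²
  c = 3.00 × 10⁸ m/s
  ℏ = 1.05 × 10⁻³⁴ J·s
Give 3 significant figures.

Planck energy: E_P = √(ℏc⁵/G) = 1.96 × 10⁹ J.
2.18 × 10⁻¹⁸ / 1.96 × 10⁹ = 1.11 × 10⁻²⁷

1.11 × 10⁻²⁷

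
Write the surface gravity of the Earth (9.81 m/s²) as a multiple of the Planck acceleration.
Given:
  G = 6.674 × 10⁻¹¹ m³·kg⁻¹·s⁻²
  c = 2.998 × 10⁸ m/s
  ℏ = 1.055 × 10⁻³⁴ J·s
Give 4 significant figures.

1.764 × 10⁻⁵¹

Planck acceleration: a_P = √(c⁷/(ℏG)) = 5.560 × 10⁵¹ m/s².
9.81 / 5.560 × 10⁵¹ = 1.764 × 10⁻⁵¹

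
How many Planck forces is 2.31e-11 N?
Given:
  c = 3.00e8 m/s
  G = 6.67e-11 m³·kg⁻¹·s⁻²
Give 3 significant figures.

Planck force: F_P = c⁴/G = 1.21e44 N.
2.31e-11 / 1.21e44 = 1.90e-55

1.90e-55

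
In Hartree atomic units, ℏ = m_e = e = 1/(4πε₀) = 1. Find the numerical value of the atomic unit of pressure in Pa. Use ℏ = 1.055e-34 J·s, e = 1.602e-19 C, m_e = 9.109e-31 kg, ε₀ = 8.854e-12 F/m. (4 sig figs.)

2.929e13 Pa

Dimensional analysis gives P_au = E_h/a₀³ = m_e⁴e¹⁰/((4πε₀)⁵ℏ⁸).
E_h = 4.354e-18 J
a₀ = 5.297e-11 m
E_h/a₀³ = 2.929e13 Pa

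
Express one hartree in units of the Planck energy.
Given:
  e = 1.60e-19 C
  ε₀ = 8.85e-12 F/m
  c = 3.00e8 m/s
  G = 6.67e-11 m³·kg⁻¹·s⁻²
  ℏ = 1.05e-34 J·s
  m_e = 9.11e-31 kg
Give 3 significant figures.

2.24e-27

hartree: E_h = m_e e⁴/(4πε₀ℏ)² = 4.38e-18 J
Planck energy: E_P = √(ℏc⁵/G) = 1.96e9 J
ratio = 4.38e-18 / 1.96e9 = 2.24e-27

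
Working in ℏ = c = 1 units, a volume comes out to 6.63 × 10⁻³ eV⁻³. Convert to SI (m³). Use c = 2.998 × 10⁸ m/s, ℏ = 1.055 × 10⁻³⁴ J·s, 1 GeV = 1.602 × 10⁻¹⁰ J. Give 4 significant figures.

5.102 × 10⁻²³ m³

Volume is [L]³ = [E]⁻³·(ℏc)³.
1 GeV⁻³ → (ℏc)³ × (1 GeV in J)⁻³ = 7.696 × 10⁻⁴⁸ m³.
Convert the energy scale: 6.63 × 10⁻³ eV⁻³ = 6.63 × 10²⁴ GeV⁻³.
Result: 6.63 × 10²⁴ × 7.696 × 10⁻⁴⁸ = 5.102 × 10⁻²³ m³.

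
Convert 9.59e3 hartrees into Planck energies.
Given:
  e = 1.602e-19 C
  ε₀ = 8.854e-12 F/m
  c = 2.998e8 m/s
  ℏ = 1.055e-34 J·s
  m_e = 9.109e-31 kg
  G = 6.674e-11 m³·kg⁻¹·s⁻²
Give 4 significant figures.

hartree: E_h = m_e e⁴/(4πε₀ℏ)² = 4.354e-18 J
Planck energy: E_P = √(ℏc⁵/G) = 1.957e9 J
9.59e3 × 4.354e-18 / 1.957e9 = 2.134e-23

2.134e-23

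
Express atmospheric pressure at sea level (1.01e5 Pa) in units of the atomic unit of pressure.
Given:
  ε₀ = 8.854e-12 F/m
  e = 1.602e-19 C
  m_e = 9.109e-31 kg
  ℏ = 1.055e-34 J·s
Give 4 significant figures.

atomic unit of pressure: P_au = E_h/a₀³ = m_e⁴e¹⁰/((4πε₀)⁵ℏ⁸) = 2.929e13 Pa.
1.01e5 / 2.929e13 = 3.448e-9

3.448e-9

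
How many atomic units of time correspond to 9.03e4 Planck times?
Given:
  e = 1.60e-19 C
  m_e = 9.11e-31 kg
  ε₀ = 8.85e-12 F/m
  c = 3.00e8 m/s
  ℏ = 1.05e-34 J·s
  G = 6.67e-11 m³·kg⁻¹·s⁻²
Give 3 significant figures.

2.02e-22

Planck time: t_P = √(ℏG/c⁵) = 5.37e-44 s
atomic unit of time: τ_au = (4πε₀)²ℏ³/(m_e e⁴) = 2.40e-17 s
9.03e4 × 5.37e-44 / 2.40e-17 = 2.02e-22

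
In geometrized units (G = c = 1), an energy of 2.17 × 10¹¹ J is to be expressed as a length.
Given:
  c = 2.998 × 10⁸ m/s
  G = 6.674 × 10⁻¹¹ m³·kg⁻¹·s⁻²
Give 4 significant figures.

Energy → length via G/c⁴.
2.17 × 10¹¹ J × (G/c⁴) = 1.793 × 10⁻³³ m

1.793 × 10⁻³³ m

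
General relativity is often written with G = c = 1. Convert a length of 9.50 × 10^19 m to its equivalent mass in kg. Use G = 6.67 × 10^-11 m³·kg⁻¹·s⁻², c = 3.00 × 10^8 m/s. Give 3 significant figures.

1.28 × 10^47 kg

Length → mass via c²/G.
9.50 × 10^19 m × (c²/G) = 1.28 × 10^47 kg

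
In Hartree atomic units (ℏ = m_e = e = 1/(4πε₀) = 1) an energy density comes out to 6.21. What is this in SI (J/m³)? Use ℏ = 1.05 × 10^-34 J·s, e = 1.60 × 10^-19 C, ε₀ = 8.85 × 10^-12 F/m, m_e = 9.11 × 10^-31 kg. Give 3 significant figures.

1.87 × 10^14 J/m³

One atomic unit of energy density: u_au = E_h/a₀³ = m_e⁴e¹⁰/((4πε₀)⁵ℏ⁸) = 3.01 × 10^13 J/m³.
6.21 × 3.01 × 10^13 J/m³ = 1.87 × 10^14 J/m³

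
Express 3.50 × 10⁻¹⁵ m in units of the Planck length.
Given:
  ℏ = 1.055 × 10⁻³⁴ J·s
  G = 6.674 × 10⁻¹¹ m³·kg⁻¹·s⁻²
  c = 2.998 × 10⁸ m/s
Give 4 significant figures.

2.165 × 10²⁰

Planck length: ℓ_P = √(ℏG/c³) = 1.616 × 10⁻³⁵ m.
3.50 × 10⁻¹⁵ / 1.616 × 10⁻³⁵ = 2.165 × 10²⁰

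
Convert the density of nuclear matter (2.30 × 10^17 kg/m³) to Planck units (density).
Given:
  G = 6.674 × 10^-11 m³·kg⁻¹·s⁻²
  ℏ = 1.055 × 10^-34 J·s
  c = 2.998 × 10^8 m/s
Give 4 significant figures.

Planck density: ρ_P = c⁵/(ℏG²) = 5.154 × 10^96 kg/m³.
2.30 × 10^17 / 5.154 × 10^96 = 4.463 × 10^-80

4.463 × 10^-80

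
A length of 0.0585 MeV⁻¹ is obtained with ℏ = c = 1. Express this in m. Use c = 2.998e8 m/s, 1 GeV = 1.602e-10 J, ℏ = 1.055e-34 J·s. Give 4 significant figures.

1.155e-14 m

A length is [E]⁻¹ in ℏ=c=1; restore one factor of ℏc.
1 GeV⁻¹ → ℏc × (1 GeV in J)⁻¹ = 1.974e-16 m.
Convert the energy scale: 0.0585 MeV⁻¹ = 58.5 GeV⁻¹.
Result: 58.5 × 1.974e-16 = 1.155e-14 m.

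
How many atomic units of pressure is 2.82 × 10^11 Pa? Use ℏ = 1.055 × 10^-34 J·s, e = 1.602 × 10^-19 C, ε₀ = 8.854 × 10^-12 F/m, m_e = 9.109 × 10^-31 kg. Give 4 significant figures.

9.627 × 10^-3

atomic unit of pressure: P_au = E_h/a₀³ = m_e⁴e¹⁰/((4πε₀)⁵ℏ⁸) = 2.929 × 10^13 Pa.
2.82 × 10^11 / 2.929 × 10^13 = 9.627 × 10^-3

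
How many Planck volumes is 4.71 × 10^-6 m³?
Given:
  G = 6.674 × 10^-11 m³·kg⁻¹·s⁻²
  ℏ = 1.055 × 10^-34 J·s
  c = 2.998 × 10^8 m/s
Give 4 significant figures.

Planck volume: V_P = (ℏG/c³)^(3/2) = 4.224 × 10^-105 m³.
4.71 × 10^-6 / 4.224 × 10^-105 = 1.115 × 10^99

1.115 × 10^99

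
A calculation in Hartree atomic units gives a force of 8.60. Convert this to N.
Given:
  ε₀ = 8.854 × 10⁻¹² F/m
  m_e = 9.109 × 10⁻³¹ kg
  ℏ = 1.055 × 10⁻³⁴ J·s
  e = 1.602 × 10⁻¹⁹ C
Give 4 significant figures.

7.069 × 10⁻⁷ N

One atomic unit of force: F_au = E_h/a₀ = m_e²e⁶/((4πε₀)³ℏ⁴) = 8.220 × 10⁻⁸ N.
8.60 × 8.220 × 10⁻⁸ N = 7.069 × 10⁻⁷ N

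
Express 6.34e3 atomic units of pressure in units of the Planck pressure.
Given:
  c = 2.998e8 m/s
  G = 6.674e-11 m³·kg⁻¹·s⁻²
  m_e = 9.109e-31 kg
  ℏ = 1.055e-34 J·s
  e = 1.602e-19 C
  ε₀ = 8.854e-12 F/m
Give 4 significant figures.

4.009e-97

atomic unit of pressure: P_au = E_h/a₀³ = m_e⁴e¹⁰/((4πε₀)⁵ℏ⁸) = 2.929e13 Pa
Planck pressure: p_P = c⁷/(ℏG²) = 4.632e113 Pa
6.34e3 × 2.929e13 / 4.632e113 = 4.009e-97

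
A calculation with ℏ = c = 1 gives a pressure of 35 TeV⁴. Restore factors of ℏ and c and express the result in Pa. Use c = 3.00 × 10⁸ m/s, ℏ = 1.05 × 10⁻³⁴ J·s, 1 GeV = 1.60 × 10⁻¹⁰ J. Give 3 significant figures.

7.34 × 10⁵⁰ Pa

Pressure is [E]/[L]³ = [E]⁴/(ℏc)³.
1 GeV⁴ → 1/(ℏc)³ × (1 GeV in J)⁴ = 2.10 × 10³⁷ Pa.
Convert the energy scale: 35 TeV⁴ = 3.50 × 10¹³ GeV⁴.
Result: 3.50 × 10¹³ × 2.10 × 10³⁷ = 7.34 × 10⁵⁰ Pa.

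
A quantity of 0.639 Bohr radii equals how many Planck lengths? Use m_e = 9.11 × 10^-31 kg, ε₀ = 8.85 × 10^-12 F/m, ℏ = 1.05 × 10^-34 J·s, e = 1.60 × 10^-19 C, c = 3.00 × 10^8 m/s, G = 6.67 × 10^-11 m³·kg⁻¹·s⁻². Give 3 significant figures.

Bohr radius: a₀ = 4πε₀ℏ²/(m_e e²) = 5.26 × 10^-11 m
Planck length: ℓ_P = √(ℏG/c³) = 1.61 × 10^-35 m
0.639 × 5.26 × 10^-11 / 1.61 × 10^-35 = 2.09 × 10^24

2.09 × 10^24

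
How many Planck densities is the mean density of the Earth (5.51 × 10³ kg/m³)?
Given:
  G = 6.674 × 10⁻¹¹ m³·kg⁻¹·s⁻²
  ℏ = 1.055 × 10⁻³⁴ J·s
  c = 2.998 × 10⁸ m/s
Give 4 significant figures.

1.069 × 10⁻⁹³

Planck density: ρ_P = c⁵/(ℏG²) = 5.154 × 10⁹⁶ kg/m³.
5.51 × 10³ / 5.154 × 10⁹⁶ = 1.069 × 10⁻⁹³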